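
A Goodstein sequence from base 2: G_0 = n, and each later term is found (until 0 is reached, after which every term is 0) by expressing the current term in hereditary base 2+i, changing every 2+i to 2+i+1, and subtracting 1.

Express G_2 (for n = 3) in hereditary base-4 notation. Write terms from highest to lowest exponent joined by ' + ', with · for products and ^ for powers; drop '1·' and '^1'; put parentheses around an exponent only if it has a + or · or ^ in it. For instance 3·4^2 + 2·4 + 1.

(0) 3|_2 = 2 + 1 ↦ 3 + 1|_3 = 4 ⇒ 3
(1) 3|_3 = 3 ↦ 4|_4 = 4 ⇒ 3
(2) 3|_4 = 3 ↦ 3|_5 = 3 ⇒ 2

3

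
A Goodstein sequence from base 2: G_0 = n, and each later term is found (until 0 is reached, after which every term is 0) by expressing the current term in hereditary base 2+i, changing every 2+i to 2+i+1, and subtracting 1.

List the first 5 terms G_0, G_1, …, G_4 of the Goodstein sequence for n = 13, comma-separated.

[0] 13 ≡ 2^(2 + 1) + 2^2 + 1 (base 2). Lift 3: 109. −1: 108.
[1] 108 ≡ 3^(3 + 1) + 3^3 (base 3). Lift 4: 1280. −1: 1279.
[2] 1279 ≡ 4^(4 + 1) + 3·4^3 + 3·4^2 + 3·4 + 3 (base 4). Lift 5: 16093. −1: 16092.
[3] 16092 ≡ 5^(5 + 1) + 3·5^3 + 3·5^2 + 3·5 + 2 (base 5). Lift 6: 280712. −1: 280711.

13, 108, 1279, 16092, 280711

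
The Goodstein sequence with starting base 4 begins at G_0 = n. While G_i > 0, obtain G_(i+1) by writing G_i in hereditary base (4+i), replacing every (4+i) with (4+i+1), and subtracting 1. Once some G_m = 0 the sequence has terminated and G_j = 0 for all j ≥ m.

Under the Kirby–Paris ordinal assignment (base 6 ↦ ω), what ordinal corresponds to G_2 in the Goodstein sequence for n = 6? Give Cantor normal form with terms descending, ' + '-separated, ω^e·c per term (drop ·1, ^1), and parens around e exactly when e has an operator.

ω

base 4: 6 = 4 + 2; at 5: 5 + 2 = 7; next = 6
base 5: 6 = 5 + 1; at 6: 6 + 1 = 7; next = 6
base 6: 6 = 6; at 7: 7 = 7; next = 6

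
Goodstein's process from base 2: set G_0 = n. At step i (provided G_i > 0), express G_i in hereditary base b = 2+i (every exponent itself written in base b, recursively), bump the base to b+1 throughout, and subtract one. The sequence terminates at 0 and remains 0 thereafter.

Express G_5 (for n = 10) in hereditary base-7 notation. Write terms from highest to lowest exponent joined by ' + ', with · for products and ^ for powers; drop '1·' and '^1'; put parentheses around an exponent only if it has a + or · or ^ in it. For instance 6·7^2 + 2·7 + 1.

[0] 10 ≡ 2^(2 + 1) + 2 (base 2). Lift 3: 84. −1: 83.
[1] 83 ≡ 3^(3 + 1) + 2 (base 3). Lift 4: 1026. −1: 1025.
[2] 1025 ≡ 4^(4 + 1) + 1 (base 4). Lift 5: 15626. −1: 15625.
[3] 15625 ≡ 5^(5 + 1) (base 5). Lift 6: 279936. −1: 279935.
[4] 279935 ≡ 5·6^6 + 5·6^5 + 5·6^4 + 5·6^3 + 5·6^2 + 5·6 + 5 (base 6). Lift 7: 4215755. −1: 4215754.
[5] 4215754 ≡ 5·7^7 + 5·7^5 + 5·7^4 + 5·7^3 + 5·7^2 + 5·7 + 4 (base 7). Lift 8: 84073324. −1: 84073323.

5·7^7 + 5·7^5 + 5·7^4 + 5·7^3 + 5·7^2 + 5·7 + 4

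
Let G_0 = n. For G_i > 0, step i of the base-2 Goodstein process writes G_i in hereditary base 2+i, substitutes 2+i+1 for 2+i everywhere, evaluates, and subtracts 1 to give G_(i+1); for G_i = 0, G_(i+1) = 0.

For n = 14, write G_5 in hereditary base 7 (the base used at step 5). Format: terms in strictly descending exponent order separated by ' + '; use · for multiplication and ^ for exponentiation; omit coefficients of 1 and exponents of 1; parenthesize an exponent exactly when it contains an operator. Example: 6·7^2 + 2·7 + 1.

[0] 14 ≡ 2^(2 + 1) + 2^2 + 2 (base 2). Lift 3: 111. −1: 110.
[1] 110 ≡ 3^(3 + 1) + 3^3 + 2 (base 3). Lift 4: 1282. −1: 1281.
[2] 1281 ≡ 4^(4 + 1) + 4^4 + 1 (base 4). Lift 5: 18751. −1: 18750.
[3] 18750 ≡ 5^(5 + 1) + 5^5 (base 5). Lift 6: 326592. −1: 326591.
[4] 326591 ≡ 6^(6 + 1) + 5·6^5 + 5·6^4 + 5·6^3 + 5·6^2 + 5·6 + 5 (base 6). Lift 7: 5862841. −1: 5862840.
[5] 5862840 ≡ 7^(7 + 1) + 5·7^5 + 5·7^4 + 5·7^3 + 5·7^2 + 5·7 + 4 (base 7). Lift 8: 134404972. −1: 134404971.

7^(7 + 1) + 5·7^5 + 5·7^4 + 5·7^3 + 5·7^2 + 5·7 + 4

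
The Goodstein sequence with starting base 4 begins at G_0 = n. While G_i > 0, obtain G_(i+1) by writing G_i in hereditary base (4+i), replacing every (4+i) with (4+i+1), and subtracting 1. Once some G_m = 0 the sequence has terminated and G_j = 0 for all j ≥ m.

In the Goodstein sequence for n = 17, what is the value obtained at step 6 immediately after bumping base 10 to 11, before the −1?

56

i=0: 17 = 4^2 + 1 (b=4); 4→5: 5^2 + 1 = 26; 26−1 = 25
i=1: 25 = 5^2 (b=5); 5→6: 6^2 = 36; 36−1 = 35
i=2: 35 = 5·6 + 5 (b=6); 6→7: 5·7 + 5 = 40; 40−1 = 39
i=3: 39 = 5·7 + 4 (b=7); 7→8: 5·8 + 4 = 44; 44−1 = 43
i=4: 43 = 5·8 + 3 (b=8); 8→9: 5·9 + 3 = 48; 48−1 = 47
i=5: 47 = 5·9 + 2 (b=9); 9→10: 5·10 + 2 = 52; 52−1 = 51
i=6: 51 = 5·10 + 1 (b=10); 10→11: 5·11 + 1 = 56; 56−1 = 55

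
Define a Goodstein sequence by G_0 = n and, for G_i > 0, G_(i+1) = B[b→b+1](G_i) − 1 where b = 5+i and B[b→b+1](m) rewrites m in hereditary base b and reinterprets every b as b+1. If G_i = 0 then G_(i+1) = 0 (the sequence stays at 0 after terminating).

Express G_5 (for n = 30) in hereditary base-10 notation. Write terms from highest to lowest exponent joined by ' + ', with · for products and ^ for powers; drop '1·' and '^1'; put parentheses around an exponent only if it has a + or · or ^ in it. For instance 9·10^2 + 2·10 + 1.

G_0 = 30. HB_5(30) = 5^2 + 5. Bump = 42. G_1 = 41.
G_1 = 41. HB_6(41) = 6^2 + 5. Bump = 54. G_2 = 53.
G_2 = 53. HB_7(53) = 7^2 + 4. Bump = 68. G_3 = 67.
G_3 = 67. HB_8(67) = 8^2 + 3. Bump = 84. G_4 = 83.
G_4 = 83. HB_9(83) = 9^2 + 2. Bump = 102. G_5 = 101.
G_5 = 101. HB_10(101) = 10^2 + 1. Bump = 122. G_6 = 121.

10^2 + 1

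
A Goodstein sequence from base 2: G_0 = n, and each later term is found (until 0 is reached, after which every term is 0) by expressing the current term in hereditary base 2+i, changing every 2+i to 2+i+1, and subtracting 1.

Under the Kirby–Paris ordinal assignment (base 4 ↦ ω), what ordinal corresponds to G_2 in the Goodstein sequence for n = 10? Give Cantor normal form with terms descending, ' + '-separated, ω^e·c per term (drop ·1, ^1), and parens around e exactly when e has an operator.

ω^(ω + 1) + 1

10 —HB2→ 2^(2 + 1) + 2 —bump→ 3^(3 + 1) + 3 = 84 —(−1)→ 83
83 —HB3→ 3^(3 + 1) + 2 —bump→ 4^(4 + 1) + 2 = 1026 —(−1)→ 1025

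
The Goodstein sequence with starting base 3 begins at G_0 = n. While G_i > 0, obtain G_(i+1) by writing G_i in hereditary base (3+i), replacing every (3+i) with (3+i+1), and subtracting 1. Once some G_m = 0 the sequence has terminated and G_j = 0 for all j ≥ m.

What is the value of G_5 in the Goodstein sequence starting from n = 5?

i=0: 5 = 3 + 2 (b=3); 3→4: 4 + 2 = 6; 6−1 = 5
i=1: 5 = 4 + 1 (b=4); 4→5: 5 + 1 = 6; 6−1 = 5
i=2: 5 = 5 (b=5); 5→6: 6 = 6; 6−1 = 5
i=3: 5 = 5 (b=6); 6→7: 5 = 5; 5−1 = 4
i=4: 4 = 4 (b=7); 7→8: 4 = 4; 4−1 = 3
i=5: 3 = 3 (b=8); 8→9: 3 = 3; 3−1 = 2

3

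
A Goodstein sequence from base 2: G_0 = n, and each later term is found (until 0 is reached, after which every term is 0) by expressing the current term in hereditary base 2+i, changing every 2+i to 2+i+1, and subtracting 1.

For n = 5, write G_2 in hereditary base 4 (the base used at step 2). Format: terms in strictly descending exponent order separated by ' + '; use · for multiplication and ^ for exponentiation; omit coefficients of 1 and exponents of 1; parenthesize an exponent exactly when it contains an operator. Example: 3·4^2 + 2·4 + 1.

3·4^3 + 3·4^2 + 3·4 + 3

G_0=5  [base 2] 2^2 + 1  →[2↦3]→  3^3 + 1 = 28  −1 ⇒ G_1=27
G_1=27  [base 3] 3^3  →[3↦4]→  4^4 = 256  −1 ⇒ G_2=255
G_2=255  [base 4] 3·4^3 + 3·4^2 + 3·4 + 3  →[4↦5]→  3·5^3 + 3·5^2 + 3·5 + 3 = 468  −1 ⇒ G_3=467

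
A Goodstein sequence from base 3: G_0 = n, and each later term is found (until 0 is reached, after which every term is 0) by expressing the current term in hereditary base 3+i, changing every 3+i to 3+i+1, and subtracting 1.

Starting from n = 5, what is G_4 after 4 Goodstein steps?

4

step 0: 5 = 3 + 2; sub 4 for 3: 4 + 2; = 6; G_1 = 6−1 = 5
step 1: 5 = 4 + 1; sub 5 for 4: 5 + 1; = 6; G_2 = 6−1 = 5
step 2: 5 = 5; sub 6 for 5: 6; = 6; G_3 = 6−1 = 5
step 3: 5 = 5; sub 7 for 6: 5; = 5; G_4 = 5−1 = 4
step 4: 4 = 4; sub 8 for 7: 4; = 4; G_5 = 4−1 = 3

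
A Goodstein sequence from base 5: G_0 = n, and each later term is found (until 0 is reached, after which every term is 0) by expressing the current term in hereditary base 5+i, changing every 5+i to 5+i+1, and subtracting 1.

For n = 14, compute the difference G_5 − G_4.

1

G_0=14  [base 5] 2·5 + 4  →[5↦6]→  2·6 + 4 = 16  −1 ⇒ G_1=15
G_1=15  [base 6] 2·6 + 3  →[6↦7]→  2·7 + 3 = 17  −1 ⇒ G_2=16
G_2=16  [base 7] 2·7 + 2  →[7↦8]→  2·8 + 2 = 18  −1 ⇒ G_3=17
G_3=17  [base 8] 2·8 + 1  →[8↦9]→  2·9 + 1 = 19  −1 ⇒ G_4=18
G_4=18  [base 9] 2·9  →[9↦10]→  2·10 = 20  −1 ⇒ G_5=19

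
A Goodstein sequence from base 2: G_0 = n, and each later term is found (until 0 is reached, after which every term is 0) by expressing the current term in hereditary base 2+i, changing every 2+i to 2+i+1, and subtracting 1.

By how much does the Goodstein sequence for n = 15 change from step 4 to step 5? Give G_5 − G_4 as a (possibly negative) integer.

(0) 15|_2 = 2^(2 + 1) + 2^2 + 2 + 1 ↦ 3^(3 + 1) + 3^3 + 3 + 1|_3 = 112 ⇒ 111
(1) 111|_3 = 3^(3 + 1) + 3^3 + 3 ↦ 4^(4 + 1) + 4^4 + 4|_4 = 1284 ⇒ 1283
(2) 1283|_4 = 4^(4 + 1) + 4^4 + 3 ↦ 5^(5 + 1) + 5^5 + 3|_5 = 18753 ⇒ 18752
(3) 18752|_5 = 5^(5 + 1) + 5^5 + 2 ↦ 6^(6 + 1) + 6^6 + 2|_6 = 326594 ⇒ 326593
(4) 326593|_6 = 6^(6 + 1) + 6^6 + 1 ↦ 7^(7 + 1) + 7^7 + 1|_7 = 6588345 ⇒ 6588344

6261751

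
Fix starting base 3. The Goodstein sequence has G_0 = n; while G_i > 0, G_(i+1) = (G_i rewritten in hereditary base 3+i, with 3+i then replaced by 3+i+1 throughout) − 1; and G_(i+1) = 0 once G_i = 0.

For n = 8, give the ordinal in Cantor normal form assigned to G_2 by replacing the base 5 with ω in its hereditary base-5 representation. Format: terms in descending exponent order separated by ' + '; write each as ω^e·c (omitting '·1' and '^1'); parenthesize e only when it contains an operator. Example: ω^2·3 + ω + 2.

ω·2

8 —HB3→ 2·3 + 2 —bump→ 2·4 + 2 = 10 —(−1)→ 9
9 —HB4→ 2·4 + 1 —bump→ 2·5 + 1 = 11 —(−1)→ 10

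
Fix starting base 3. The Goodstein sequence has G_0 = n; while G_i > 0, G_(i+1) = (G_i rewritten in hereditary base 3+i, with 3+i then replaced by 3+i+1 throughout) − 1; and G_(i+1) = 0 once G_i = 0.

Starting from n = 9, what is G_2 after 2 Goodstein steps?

9 —HB3→ 3^2 —bump→ 4^2 = 16 —(−1)→ 15
15 —HB4→ 3·4 + 3 —bump→ 3·5 + 3 = 18 —(−1)→ 17

17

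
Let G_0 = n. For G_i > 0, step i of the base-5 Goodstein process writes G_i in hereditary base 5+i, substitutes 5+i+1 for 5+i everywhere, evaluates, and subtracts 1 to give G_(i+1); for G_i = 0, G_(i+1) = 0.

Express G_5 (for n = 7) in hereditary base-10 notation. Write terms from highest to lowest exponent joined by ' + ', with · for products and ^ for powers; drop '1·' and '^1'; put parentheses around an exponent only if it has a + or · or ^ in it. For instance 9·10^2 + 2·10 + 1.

G_0 = 7. HB_5(7) = 5 + 2. Bump = 8. G_1 = 7.
G_1 = 7. HB_6(7) = 6 + 1. Bump = 8. G_2 = 7.
G_2 = 7. HB_7(7) = 7. Bump = 8. G_3 = 7.
G_3 = 7. HB_8(7) = 7. Bump = 7. G_4 = 6.
G_4 = 6. HB_9(6) = 6. Bump = 6. G_5 = 5.
G_5 = 5. HB_10(5) = 5. Bump = 5. G_6 = 4.

5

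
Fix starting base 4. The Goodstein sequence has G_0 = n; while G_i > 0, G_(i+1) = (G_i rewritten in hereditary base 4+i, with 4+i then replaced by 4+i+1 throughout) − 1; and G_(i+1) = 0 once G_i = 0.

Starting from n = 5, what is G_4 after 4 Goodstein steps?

step 0: 5 = 4 + 1; sub 5 for 4: 5 + 1; = 6; G_1 = 6−1 = 5
step 1: 5 = 5; sub 6 for 5: 6; = 6; G_2 = 6−1 = 5
step 2: 5 = 5; sub 7 for 6: 5; = 5; G_3 = 5−1 = 4
step 3: 4 = 4; sub 8 for 7: 4; = 4; G_4 = 4−1 = 3
step 4: 3 = 3; sub 9 for 8: 3; = 3; G_5 = 3−1 = 2

3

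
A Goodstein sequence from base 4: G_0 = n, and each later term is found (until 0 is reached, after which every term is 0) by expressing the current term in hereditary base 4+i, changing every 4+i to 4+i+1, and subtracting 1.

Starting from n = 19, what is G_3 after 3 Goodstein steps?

49

base 4: 19 = 4^2 + 3; at 5: 5^2 + 3 = 28; next = 27
base 5: 27 = 5^2 + 2; at 6: 6^2 + 2 = 38; next = 37
base 6: 37 = 6^2 + 1; at 7: 7^2 + 1 = 50; next = 49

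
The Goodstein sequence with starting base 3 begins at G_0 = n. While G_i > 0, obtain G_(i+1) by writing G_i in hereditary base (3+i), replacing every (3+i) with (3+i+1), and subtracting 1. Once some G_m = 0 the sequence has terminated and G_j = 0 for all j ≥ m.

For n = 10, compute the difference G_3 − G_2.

(0) 10|_3 = 3^2 + 1 ↦ 4^2 + 1|_4 = 17 ⇒ 16
(1) 16|_4 = 4^2 ↦ 5^2|_5 = 25 ⇒ 24
(2) 24|_5 = 4·5 + 4 ↦ 4·6 + 4|_6 = 28 ⇒ 27

3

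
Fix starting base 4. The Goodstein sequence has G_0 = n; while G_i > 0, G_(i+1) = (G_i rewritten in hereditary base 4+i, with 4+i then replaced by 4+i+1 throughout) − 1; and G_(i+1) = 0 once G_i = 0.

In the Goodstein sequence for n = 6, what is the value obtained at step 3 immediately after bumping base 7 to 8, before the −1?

G_0 = 6. HB_4(6) = 4 + 2. Bump = 7. G_1 = 6.
G_1 = 6. HB_5(6) = 5 + 1. Bump = 7. G_2 = 6.
G_2 = 6. HB_6(6) = 6. Bump = 7. G_3 = 6.
G_3 = 6. HB_7(6) = 6. Bump = 6. G_4 = 5.

6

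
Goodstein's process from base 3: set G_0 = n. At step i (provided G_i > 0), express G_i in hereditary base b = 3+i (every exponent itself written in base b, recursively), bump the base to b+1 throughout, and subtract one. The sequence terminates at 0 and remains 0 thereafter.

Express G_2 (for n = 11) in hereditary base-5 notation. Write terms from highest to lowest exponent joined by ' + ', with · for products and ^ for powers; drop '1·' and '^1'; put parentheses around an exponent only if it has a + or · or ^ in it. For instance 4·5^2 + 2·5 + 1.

G_0=11  [base 3] 3^2 + 2  →[3↦4]→  4^2 + 2 = 18  −1 ⇒ G_1=17
G_1=17  [base 4] 4^2 + 1  →[4↦5]→  5^2 + 1 = 26  −1 ⇒ G_2=25
G_2=25  [base 5] 5^2  →[5↦6]→  6^2 = 36  −1 ⇒ G_3=35

5^2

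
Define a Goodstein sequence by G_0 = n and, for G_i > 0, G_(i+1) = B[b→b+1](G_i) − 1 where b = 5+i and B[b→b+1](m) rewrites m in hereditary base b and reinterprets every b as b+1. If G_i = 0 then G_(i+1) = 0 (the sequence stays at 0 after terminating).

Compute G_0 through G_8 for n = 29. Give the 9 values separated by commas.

29, 39, 51, 65, 81, 99, 107, 115, 123

G_0=29  [base 5] 5^2 + 4  →[5↦6]→  6^2 + 4 = 40  −1 ⇒ G_1=39
G_1=39  [base 6] 6^2 + 3  →[6↦7]→  7^2 + 3 = 52  −1 ⇒ G_2=51
G_2=51  [base 7] 7^2 + 2  →[7↦8]→  8^2 + 2 = 66  −1 ⇒ G_3=65
G_3=65  [base 8] 8^2 + 1  →[8↦9]→  9^2 + 1 = 82  −1 ⇒ G_4=81
G_4=81  [base 9] 9^2  →[9↦10]→  10^2 = 100  −1 ⇒ G_5=99
G_5=99  [base 10] 9·10 + 9  →[10↦11]→  9·11 + 9 = 108  −1 ⇒ G_6=107
G_6=107  [base 11] 9·11 + 8  →[11↦12]→  9·12 + 8 = 116  −1 ⇒ G_7=115
G_7=115  [base 12] 9·12 + 7  →[12↦13]→  9·13 + 7 = 124  −1 ⇒ G_8=123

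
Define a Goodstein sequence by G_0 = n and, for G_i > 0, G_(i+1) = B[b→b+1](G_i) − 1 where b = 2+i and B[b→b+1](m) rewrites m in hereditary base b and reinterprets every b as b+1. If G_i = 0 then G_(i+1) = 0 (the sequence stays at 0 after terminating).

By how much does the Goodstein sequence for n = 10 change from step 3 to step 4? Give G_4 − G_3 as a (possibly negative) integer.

[0] 10 ≡ 2^(2 + 1) + 2 (base 2). Lift 3: 84. −1: 83.
[1] 83 ≡ 3^(3 + 1) + 2 (base 3). Lift 4: 1026. −1: 1025.
[2] 1025 ≡ 4^(4 + 1) + 1 (base 4). Lift 5: 15626. −1: 15625.
[3] 15625 ≡ 5^(5 + 1) (base 5). Lift 6: 279936. −1: 279935.

264310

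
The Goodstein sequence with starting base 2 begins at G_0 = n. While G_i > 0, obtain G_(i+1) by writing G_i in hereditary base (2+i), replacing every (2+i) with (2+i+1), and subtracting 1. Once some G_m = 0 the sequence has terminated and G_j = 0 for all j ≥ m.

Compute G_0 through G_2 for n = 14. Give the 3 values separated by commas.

14, 110, 1281

step 0: 14 = 2^(2 + 1) + 2^2 + 2; sub 3 for 2: 3^(3 + 1) + 3^3 + 3; = 111; G_1 = 111−1 = 110
step 1: 110 = 3^(3 + 1) + 3^3 + 2; sub 4 for 3: 4^(4 + 1) + 4^4 + 2; = 1282; G_2 = 1282−1 = 1281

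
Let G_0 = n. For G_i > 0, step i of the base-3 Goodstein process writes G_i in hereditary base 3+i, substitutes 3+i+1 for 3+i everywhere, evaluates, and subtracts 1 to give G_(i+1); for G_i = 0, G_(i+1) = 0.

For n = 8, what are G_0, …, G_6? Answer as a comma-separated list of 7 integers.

i=0: 8 = 2·3 + 2 (b=3); 3→4: 2·4 + 2 = 10; 10−1 = 9
i=1: 9 = 2·4 + 1 (b=4); 4→5: 2·5 + 1 = 11; 11−1 = 10
i=2: 10 = 2·5 (b=5); 5→6: 2·6 = 12; 12−1 = 11
i=3: 11 = 6 + 5 (b=6); 6→7: 7 + 5 = 12; 12−1 = 11
i=4: 11 = 7 + 4 (b=7); 7→8: 8 + 4 = 12; 12−1 = 11
i=5: 11 = 8 + 3 (b=8); 8→9: 9 + 3 = 12; 12−1 = 11

8, 9, 10, 11, 11, 11, 11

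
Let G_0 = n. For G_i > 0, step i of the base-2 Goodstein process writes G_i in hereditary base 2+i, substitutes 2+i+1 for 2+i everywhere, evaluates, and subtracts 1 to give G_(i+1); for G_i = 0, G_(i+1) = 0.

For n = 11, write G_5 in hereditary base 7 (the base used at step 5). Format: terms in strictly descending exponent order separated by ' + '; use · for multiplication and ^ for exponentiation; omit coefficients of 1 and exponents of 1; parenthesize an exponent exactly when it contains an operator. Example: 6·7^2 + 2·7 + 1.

7^(7 + 1)

i=0: 11 = 2^(2 + 1) + 2 + 1 (b=2); 2→3: 3^(3 + 1) + 3 + 1 = 85; 85−1 = 84
i=1: 84 = 3^(3 + 1) + 3 (b=3); 3→4: 4^(4 + 1) + 4 = 1028; 1028−1 = 1027
i=2: 1027 = 4^(4 + 1) + 3 (b=4); 4→5: 5^(5 + 1) + 3 = 15628; 15628−1 = 15627
i=3: 15627 = 5^(5 + 1) + 2 (b=5); 5→6: 6^(6 + 1) + 2 = 279938; 279938−1 = 279937
i=4: 279937 = 6^(6 + 1) + 1 (b=6); 6→7: 7^(7 + 1) + 1 = 5764802; 5764802−1 = 5764801
i=5: 5764801 = 7^(7 + 1) (b=7); 7→8: 8^(8 + 1) = 134217728; 134217728−1 = 134217727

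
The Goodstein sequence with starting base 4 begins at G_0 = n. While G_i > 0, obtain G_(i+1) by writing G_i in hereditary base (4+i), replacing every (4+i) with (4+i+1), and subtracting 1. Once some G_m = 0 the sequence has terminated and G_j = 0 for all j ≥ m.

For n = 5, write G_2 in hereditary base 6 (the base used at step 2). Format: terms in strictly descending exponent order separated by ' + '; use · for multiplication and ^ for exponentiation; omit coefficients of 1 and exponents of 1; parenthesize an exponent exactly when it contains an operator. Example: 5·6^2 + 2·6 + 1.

G_0 = 5. HB_4(5) = 4 + 1. Bump = 6. G_1 = 5.
G_1 = 5. HB_5(5) = 5. Bump = 6. G_2 = 5.
G_2 = 5. HB_6(5) = 5. Bump = 5. G_3 = 4.

5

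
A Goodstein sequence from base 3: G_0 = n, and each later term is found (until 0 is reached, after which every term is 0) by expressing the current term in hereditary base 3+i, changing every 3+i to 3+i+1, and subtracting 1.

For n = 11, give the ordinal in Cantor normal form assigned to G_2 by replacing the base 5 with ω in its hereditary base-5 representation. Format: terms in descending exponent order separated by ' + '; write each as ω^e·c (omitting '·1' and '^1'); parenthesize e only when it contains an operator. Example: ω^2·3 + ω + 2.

ω^2

step 0: 11 = 3^2 + 2; sub 4 for 3: 4^2 + 2; = 18; G_1 = 18−1 = 17
step 1: 17 = 4^2 + 1; sub 5 for 4: 5^2 + 1; = 26; G_2 = 26−1 = 25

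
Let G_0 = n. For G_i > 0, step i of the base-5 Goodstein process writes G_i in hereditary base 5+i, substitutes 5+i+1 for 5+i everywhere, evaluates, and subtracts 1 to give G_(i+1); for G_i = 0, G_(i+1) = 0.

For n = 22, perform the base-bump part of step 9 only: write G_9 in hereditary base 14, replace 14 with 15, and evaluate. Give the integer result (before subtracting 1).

(0) 22|_5 = 4·5 + 2 ↦ 4·6 + 2|_6 = 26 ⇒ 25
(1) 25|_6 = 4·6 + 1 ↦ 4·7 + 1|_7 = 29 ⇒ 28
(2) 28|_7 = 4·7 ↦ 4·8|_8 = 32 ⇒ 31
(3) 31|_8 = 3·8 + 7 ↦ 3·9 + 7|_9 = 34 ⇒ 33
(4) 33|_9 = 3·9 + 6 ↦ 3·10 + 6|_10 = 36 ⇒ 35
(5) 35|_10 = 3·10 + 5 ↦ 3·11 + 5|_11 = 38 ⇒ 37
(6) 37|_11 = 3·11 + 4 ↦ 3·12 + 4|_12 = 40 ⇒ 39
(7) 39|_12 = 3·12 + 3 ↦ 3·13 + 3|_13 = 42 ⇒ 41
(8) 41|_13 = 3·13 + 2 ↦ 3·14 + 2|_14 = 44 ⇒ 43

46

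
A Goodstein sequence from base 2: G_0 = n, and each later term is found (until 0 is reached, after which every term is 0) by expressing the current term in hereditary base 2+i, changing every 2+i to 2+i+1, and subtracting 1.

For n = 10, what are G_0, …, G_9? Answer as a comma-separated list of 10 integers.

10, 83, 1025, 15625, 279935, 4215754, 84073323, 1937434592, 50000555551, 1426559238830

base 2: 10 = 2^(2 + 1) + 2; at 3: 3^(3 + 1) + 3 = 84; next = 83
base 3: 83 = 3^(3 + 1) + 2; at 4: 4^(4 + 1) + 2 = 1026; next = 1025
base 4: 1025 = 4^(4 + 1) + 1; at 5: 5^(5 + 1) + 1 = 15626; next = 15625
base 5: 15625 = 5^(5 + 1); at 6: 6^(6 + 1) = 279936; next = 279935
base 6: 279935 = 5·6^6 + 5·6^5 + 5·6^4 + 5·6^3 + 5·6^2 + 5·6 + 5; at 7: 5·7^7 + 5·7^5 + 5·7^4 + 5·7^3 + 5·7^2 + 5·7 + 5 = 4215755; next = 4215754
base 7: 4215754 = 5·7^7 + 5·7^5 + 5·7^4 + 5·7^3 + 5·7^2 + 5·7 + 4; at 8: 5·8^8 + 5·8^5 + 5·8^4 + 5·8^3 + 5·8^2 + 5·8 + 4 = 84073324; next = 84073323
base 8: 84073323 = 5·8^8 + 5·8^5 + 5·8^4 + 5·8^3 + 5·8^2 + 5·8 + 3; at 9: 5·9^9 + 5·9^5 + 5·9^4 + 5·9^3 + 5·9^2 + 5·9 + 3 = 1937434593; next = 1937434592
base 9: 1937434592 = 5·9^9 + 5·9^5 + 5·9^4 + 5·9^3 + 5·9^2 + 5·9 + 2; at 10: 5·10^10 + 5·10^5 + 5·10^4 + 5·10^3 + 5·10^2 + 5·10 + 2 = 50000555552; next = 50000555551
base 10: 50000555551 = 5·10^10 + 5·10^5 + 5·10^4 + 5·10^3 + 5·10^2 + 5·10 + 1; at 11: 5·11^11 + 5·11^5 + 5·11^4 + 5·11^3 + 5·11^2 + 5·11 + 1 = 1426559238831; next = 1426559238830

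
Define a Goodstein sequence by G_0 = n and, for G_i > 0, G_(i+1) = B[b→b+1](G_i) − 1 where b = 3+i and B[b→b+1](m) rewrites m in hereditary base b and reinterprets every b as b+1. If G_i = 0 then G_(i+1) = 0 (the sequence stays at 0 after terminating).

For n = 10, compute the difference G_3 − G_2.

3

step 0: 10 = 3^2 + 1; sub 4 for 3: 4^2 + 1; = 17; G_1 = 17−1 = 16
step 1: 16 = 4^2; sub 5 for 4: 5^2; = 25; G_2 = 25−1 = 24
step 2: 24 = 4·5 + 4; sub 6 for 5: 4·6 + 4; = 28; G_3 = 28−1 = 27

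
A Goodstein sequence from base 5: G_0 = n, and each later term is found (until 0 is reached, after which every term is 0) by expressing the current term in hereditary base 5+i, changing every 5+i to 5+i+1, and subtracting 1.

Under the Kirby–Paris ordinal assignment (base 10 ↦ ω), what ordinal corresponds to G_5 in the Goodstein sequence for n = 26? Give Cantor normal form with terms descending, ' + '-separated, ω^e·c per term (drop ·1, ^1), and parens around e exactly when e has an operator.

(0) 26|_5 = 5^2 + 1 ↦ 6^2 + 1|_6 = 37 ⇒ 36
(1) 36|_6 = 6^2 ↦ 7^2|_7 = 49 ⇒ 48
(2) 48|_7 = 6·7 + 6 ↦ 6·8 + 6|_8 = 54 ⇒ 53
(3) 53|_8 = 6·8 + 5 ↦ 6·9 + 5|_9 = 59 ⇒ 58
(4) 58|_9 = 6·9 + 4 ↦ 6·10 + 4|_10 = 64 ⇒ 63
(5) 63|_10 = 6·10 + 3 ↦ 6·11 + 3|_11 = 69 ⇒ 68

ω·6 + 3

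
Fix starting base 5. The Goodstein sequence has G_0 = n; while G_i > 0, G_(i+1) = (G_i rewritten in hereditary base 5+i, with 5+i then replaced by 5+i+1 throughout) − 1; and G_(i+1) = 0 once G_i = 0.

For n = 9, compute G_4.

G_0 = 9. HB_5(9) = 5 + 4. Bump = 10. G_1 = 9.
G_1 = 9. HB_6(9) = 6 + 3. Bump = 10. G_2 = 9.
G_2 = 9. HB_7(9) = 7 + 2. Bump = 10. G_3 = 9.
G_3 = 9. HB_8(9) = 8 + 1. Bump = 10. G_4 = 9.

9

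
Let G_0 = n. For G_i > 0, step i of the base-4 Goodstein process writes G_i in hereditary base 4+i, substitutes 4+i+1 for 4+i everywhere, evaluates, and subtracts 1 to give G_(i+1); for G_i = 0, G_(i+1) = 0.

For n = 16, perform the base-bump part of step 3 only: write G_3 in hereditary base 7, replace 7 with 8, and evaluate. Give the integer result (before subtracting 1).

base 4: 16 = 4^2; at 5: 5^2 = 25; next = 24
base 5: 24 = 4·5 + 4; at 6: 4·6 + 4 = 28; next = 27
base 6: 27 = 4·6 + 3; at 7: 4·7 + 3 = 31; next = 30
base 7: 30 = 4·7 + 2; at 8: 4·8 + 2 = 34; next = 33

34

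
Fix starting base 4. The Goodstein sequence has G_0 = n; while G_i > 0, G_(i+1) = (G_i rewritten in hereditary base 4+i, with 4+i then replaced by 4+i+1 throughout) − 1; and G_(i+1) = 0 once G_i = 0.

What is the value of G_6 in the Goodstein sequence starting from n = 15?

25

[0] 15 ≡ 3·4 + 3 (base 4). Lift 5: 18. −1: 17.
[1] 17 ≡ 3·5 + 2 (base 5). Lift 6: 20. −1: 19.
[2] 19 ≡ 3·6 + 1 (base 6). Lift 7: 22. −1: 21.
[3] 21 ≡ 3·7 (base 7). Lift 8: 24. −1: 23.
[4] 23 ≡ 2·8 + 7 (base 8). Lift 9: 25. −1: 24.
[5] 24 ≡ 2·9 + 6 (base 9). Lift 10: 26. −1: 25.
[6] 25 ≡ 2·10 + 5 (base 10). Lift 11: 27. −1: 26.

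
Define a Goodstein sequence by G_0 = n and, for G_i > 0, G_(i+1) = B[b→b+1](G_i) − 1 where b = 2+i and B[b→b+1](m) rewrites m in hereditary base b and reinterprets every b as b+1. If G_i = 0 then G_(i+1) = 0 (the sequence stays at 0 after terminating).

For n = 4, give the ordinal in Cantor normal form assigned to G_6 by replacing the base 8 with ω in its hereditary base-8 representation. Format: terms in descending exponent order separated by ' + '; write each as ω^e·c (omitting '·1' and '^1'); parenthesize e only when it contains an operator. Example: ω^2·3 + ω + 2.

(0) 4|_2 = 2^2 ↦ 3^3|_3 = 27 ⇒ 26
(1) 26|_3 = 2·3^2 + 2·3 + 2 ↦ 2·4^2 + 2·4 + 2|_4 = 42 ⇒ 41
(2) 41|_4 = 2·4^2 + 2·4 + 1 ↦ 2·5^2 + 2·5 + 1|_5 = 61 ⇒ 60
(3) 60|_5 = 2·5^2 + 2·5 ↦ 2·6^2 + 2·6|_6 = 84 ⇒ 83
(4) 83|_6 = 2·6^2 + 6 + 5 ↦ 2·7^2 + 7 + 5|_7 = 110 ⇒ 109
(5) 109|_7 = 2·7^2 + 7 + 4 ↦ 2·8^2 + 8 + 4|_8 = 140 ⇒ 139

ω^2·2 + ω + 3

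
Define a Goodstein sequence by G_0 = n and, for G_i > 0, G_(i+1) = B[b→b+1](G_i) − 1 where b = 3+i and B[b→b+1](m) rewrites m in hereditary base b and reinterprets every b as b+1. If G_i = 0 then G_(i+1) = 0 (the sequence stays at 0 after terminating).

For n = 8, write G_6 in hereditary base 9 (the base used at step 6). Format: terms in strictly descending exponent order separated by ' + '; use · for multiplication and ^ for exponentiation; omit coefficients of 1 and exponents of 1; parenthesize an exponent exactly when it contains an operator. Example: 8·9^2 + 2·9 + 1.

i=0: 8 = 2·3 + 2 (b=3); 3→4: 2·4 + 2 = 10; 10−1 = 9
i=1: 9 = 2·4 + 1 (b=4); 4→5: 2·5 + 1 = 11; 11−1 = 10
i=2: 10 = 2·5 (b=5); 5→6: 2·6 = 12; 12−1 = 11
i=3: 11 = 6 + 5 (b=6); 6→7: 7 + 5 = 12; 12−1 = 11
i=4: 11 = 7 + 4 (b=7); 7→8: 8 + 4 = 12; 12−1 = 11
i=5: 11 = 8 + 3 (b=8); 8→9: 9 + 3 = 12; 12−1 = 11
i=6: 11 = 9 + 2 (b=9); 9→10: 10 + 2 = 12; 12−1 = 11

9 + 2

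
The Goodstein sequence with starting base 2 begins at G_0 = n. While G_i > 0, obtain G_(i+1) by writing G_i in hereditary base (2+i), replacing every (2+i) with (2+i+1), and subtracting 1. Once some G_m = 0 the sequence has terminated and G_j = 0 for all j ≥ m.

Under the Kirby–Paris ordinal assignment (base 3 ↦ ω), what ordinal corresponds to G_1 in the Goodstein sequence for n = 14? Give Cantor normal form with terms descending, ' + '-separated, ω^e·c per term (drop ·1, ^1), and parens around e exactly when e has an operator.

14 —HB2→ 2^(2 + 1) + 2^2 + 2 —bump→ 3^(3 + 1) + 3^3 + 3 = 111 —(−1)→ 110
110 —HB3→ 3^(3 + 1) + 3^3 + 2 —bump→ 4^(4 + 1) + 4^4 + 2 = 1282 —(−1)→ 1281

ω^(ω + 1) + ω^ω + 2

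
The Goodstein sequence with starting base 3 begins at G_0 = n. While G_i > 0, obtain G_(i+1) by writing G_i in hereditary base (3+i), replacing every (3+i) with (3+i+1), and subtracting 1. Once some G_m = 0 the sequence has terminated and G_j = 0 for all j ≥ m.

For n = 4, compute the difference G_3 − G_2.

-1

i=0: 4 = 3 + 1 (b=3); 3→4: 4 + 1 = 5; 5−1 = 4
i=1: 4 = 4 (b=4); 4→5: 5 = 5; 5−1 = 4
i=2: 4 = 4 (b=5); 5→6: 4 = 4; 4−1 = 3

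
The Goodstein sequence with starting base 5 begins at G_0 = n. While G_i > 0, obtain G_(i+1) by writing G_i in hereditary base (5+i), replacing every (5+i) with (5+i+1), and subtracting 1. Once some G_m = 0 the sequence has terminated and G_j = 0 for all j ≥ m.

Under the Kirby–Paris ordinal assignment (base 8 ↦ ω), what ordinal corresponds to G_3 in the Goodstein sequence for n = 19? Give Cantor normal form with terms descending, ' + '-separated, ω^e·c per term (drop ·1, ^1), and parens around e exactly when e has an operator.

ω·3 + 1

step 0: 19 = 3·5 + 4; sub 6 for 5: 3·6 + 4; = 22; G_1 = 22−1 = 21
step 1: 21 = 3·6 + 3; sub 7 for 6: 3·7 + 3; = 24; G_2 = 24−1 = 23
step 2: 23 = 3·7 + 2; sub 8 for 7: 3·8 + 2; = 26; G_3 = 26−1 = 25
step 3: 25 = 3·8 + 1; sub 9 for 8: 3·9 + 1; = 28; G_4 = 28−1 = 27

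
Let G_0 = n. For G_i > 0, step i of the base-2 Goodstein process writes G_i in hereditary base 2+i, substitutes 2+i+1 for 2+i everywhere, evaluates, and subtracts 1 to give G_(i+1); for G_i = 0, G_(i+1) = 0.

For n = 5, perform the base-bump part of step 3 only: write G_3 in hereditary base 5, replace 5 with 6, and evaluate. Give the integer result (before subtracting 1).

776

base 2: 5 = 2^2 + 1; at 3: 3^3 + 1 = 28; next = 27
base 3: 27 = 3^3; at 4: 4^4 = 256; next = 255
base 4: 255 = 3·4^3 + 3·4^2 + 3·4 + 3; at 5: 3·5^3 + 3·5^2 + 3·5 + 3 = 468; next = 467
base 5: 467 = 3·5^3 + 3·5^2 + 3·5 + 2; at 6: 3·6^3 + 3·6^2 + 3·6 + 2 = 776; next = 775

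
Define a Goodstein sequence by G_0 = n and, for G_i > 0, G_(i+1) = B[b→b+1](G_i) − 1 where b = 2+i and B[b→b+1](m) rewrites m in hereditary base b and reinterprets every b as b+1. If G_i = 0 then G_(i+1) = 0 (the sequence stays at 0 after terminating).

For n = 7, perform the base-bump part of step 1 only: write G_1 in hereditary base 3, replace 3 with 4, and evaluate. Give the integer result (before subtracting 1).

260

i=0: 7 = 2^2 + 2 + 1 (b=2); 2→3: 3^3 + 3 + 1 = 31; 31−1 = 30
i=1: 30 = 3^3 + 3 (b=3); 3→4: 4^4 + 4 = 260; 260−1 = 259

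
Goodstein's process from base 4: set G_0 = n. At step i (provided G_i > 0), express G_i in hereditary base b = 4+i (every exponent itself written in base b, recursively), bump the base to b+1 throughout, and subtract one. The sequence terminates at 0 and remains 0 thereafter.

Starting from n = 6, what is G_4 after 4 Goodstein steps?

5

step 0: 6 = 4 + 2; sub 5 for 4: 5 + 2; = 7; G_1 = 7−1 = 6
step 1: 6 = 5 + 1; sub 6 for 5: 6 + 1; = 7; G_2 = 7−1 = 6
step 2: 6 = 6; sub 7 for 6: 7; = 7; G_3 = 7−1 = 6
step 3: 6 = 6; sub 8 for 7: 6; = 6; G_4 = 6−1 = 5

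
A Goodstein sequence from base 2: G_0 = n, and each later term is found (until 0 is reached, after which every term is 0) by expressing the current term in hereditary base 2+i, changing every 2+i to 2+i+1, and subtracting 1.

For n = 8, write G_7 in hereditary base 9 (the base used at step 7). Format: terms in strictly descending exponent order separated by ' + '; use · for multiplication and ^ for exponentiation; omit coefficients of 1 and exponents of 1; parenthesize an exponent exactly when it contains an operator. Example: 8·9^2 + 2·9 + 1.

base 2: 8 = 2^(2 + 1); at 3: 3^(3 + 1) = 81; next = 80
base 3: 80 = 2·3^3 + 2·3^2 + 2·3 + 2; at 4: 2·4^4 + 2·4^2 + 2·4 + 2 = 554; next = 553
base 4: 553 = 2·4^4 + 2·4^2 + 2·4 + 1; at 5: 2·5^5 + 2·5^2 + 2·5 + 1 = 6311; next = 6310
base 5: 6310 = 2·5^5 + 2·5^2 + 2·5; at 6: 2·6^6 + 2·6^2 + 2·6 = 93396; next = 93395
base 6: 93395 = 2·6^6 + 2·6^2 + 6 + 5; at 7: 2·7^7 + 2·7^2 + 7 + 5 = 1647196; next = 1647195
base 7: 1647195 = 2·7^7 + 2·7^2 + 7 + 4; at 8: 2·8^8 + 2·8^2 + 8 + 4 = 33554572; next = 33554571
base 8: 33554571 = 2·8^8 + 2·8^2 + 8 + 3; at 9: 2·9^9 + 2·9^2 + 9 + 3 = 774841152; next = 774841151

2·9^9 + 2·9^2 + 9 + 2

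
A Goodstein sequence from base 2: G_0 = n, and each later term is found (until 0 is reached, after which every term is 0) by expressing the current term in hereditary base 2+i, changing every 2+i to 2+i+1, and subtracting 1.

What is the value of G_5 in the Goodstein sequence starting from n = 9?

9 —HB2→ 2^(2 + 1) + 1 —bump→ 3^(3 + 1) + 1 = 82 —(−1)→ 81
81 —HB3→ 3^(3 + 1) —bump→ 4^(4 + 1) = 1024 —(−1)→ 1023
1023 —HB4→ 3·4^4 + 3·4^3 + 3·4^2 + 3·4 + 3 —bump→ 3·5^5 + 3·5^3 + 3·5^2 + 3·5 + 3 = 9843 —(−1)→ 9842
9842 —HB5→ 3·5^5 + 3·5^3 + 3·5^2 + 3·5 + 2 —bump→ 3·6^6 + 3·6^3 + 3·6^2 + 3·6 + 2 = 140744 —(−1)→ 140743
140743 —HB6→ 3·6^6 + 3·6^3 + 3·6^2 + 3·6 + 1 —bump→ 3·7^7 + 3·7^3 + 3·7^2 + 3·7 + 1 = 2471827 —(−1)→ 2471826
2471826 —HB7→ 3·7^7 + 3·7^3 + 3·7^2 + 3·7 —bump→ 3·8^8 + 3·8^3 + 3·8^2 + 3·8 = 50333400 —(−1)→ 50333399

2471826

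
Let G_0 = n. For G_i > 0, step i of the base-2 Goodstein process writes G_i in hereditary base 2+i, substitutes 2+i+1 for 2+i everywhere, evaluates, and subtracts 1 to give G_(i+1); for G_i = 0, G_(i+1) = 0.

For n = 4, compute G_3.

4 —HB2→ 2^2 —bump→ 3^3 = 27 —(−1)→ 26
26 —HB3→ 2·3^2 + 2·3 + 2 —bump→ 2·4^2 + 2·4 + 2 = 42 —(−1)→ 41
41 —HB4→ 2·4^2 + 2·4 + 1 —bump→ 2·5^2 + 2·5 + 1 = 61 —(−1)→ 60
60 —HB5→ 2·5^2 + 2·5 —bump→ 2·6^2 + 2·6 = 84 —(−1)→ 83

60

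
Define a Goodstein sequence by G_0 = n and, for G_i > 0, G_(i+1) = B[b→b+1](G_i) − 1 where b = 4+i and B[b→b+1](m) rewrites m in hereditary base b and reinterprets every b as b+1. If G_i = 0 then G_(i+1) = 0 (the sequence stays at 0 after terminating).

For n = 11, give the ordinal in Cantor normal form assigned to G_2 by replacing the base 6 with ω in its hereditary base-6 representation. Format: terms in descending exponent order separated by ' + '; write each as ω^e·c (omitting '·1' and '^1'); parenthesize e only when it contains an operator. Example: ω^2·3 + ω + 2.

ω·2 + 1

11 —HB4→ 2·4 + 3 —bump→ 2·5 + 3 = 13 —(−1)→ 12
12 —HB5→ 2·5 + 2 —bump→ 2·6 + 2 = 14 —(−1)→ 13
13 —HB6→ 2·6 + 1 —bump→ 2·7 + 1 = 15 —(−1)→ 14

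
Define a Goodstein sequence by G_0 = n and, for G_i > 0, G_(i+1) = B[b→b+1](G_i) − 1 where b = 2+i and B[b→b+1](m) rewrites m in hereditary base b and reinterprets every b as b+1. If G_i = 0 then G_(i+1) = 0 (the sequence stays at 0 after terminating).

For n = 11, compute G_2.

1027

step 0: 11 = 2^(2 + 1) + 2 + 1; sub 3 for 2: 3^(3 + 1) + 3 + 1; = 85; G_1 = 85−1 = 84
step 1: 84 = 3^(3 + 1) + 3; sub 4 for 3: 4^(4 + 1) + 4; = 1028; G_2 = 1028−1 = 1027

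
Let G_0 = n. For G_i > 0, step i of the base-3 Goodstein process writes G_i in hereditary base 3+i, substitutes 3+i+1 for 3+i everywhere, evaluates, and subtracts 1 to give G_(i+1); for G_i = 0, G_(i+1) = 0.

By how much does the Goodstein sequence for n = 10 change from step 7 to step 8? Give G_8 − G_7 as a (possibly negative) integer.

2

(0) 10|_3 = 3^2 + 1 ↦ 4^2 + 1|_4 = 17 ⇒ 16
(1) 16|_4 = 4^2 ↦ 5^2|_5 = 25 ⇒ 24
(2) 24|_5 = 4·5 + 4 ↦ 4·6 + 4|_6 = 28 ⇒ 27
(3) 27|_6 = 4·6 + 3 ↦ 4·7 + 3|_7 = 31 ⇒ 30
(4) 30|_7 = 4·7 + 2 ↦ 4·8 + 2|_8 = 34 ⇒ 33
(5) 33|_8 = 4·8 + 1 ↦ 4·9 + 1|_9 = 37 ⇒ 36
(6) 36|_9 = 4·9 ↦ 4·10|_10 = 40 ⇒ 39
(7) 39|_10 = 3·10 + 9 ↦ 3·11 + 9|_11 = 42 ⇒ 41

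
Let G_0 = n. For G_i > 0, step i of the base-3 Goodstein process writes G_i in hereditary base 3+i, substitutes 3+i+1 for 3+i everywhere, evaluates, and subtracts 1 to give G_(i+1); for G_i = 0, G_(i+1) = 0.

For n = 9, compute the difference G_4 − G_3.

2

G_0 = 9. HB_3(9) = 3^2. Bump = 16. G_1 = 15.
G_1 = 15. HB_4(15) = 3·4 + 3. Bump = 18. G_2 = 17.
G_2 = 17. HB_5(17) = 3·5 + 2. Bump = 20. G_3 = 19.
G_3 = 19. HB_6(19) = 3·6 + 1. Bump = 22. G_4 = 21.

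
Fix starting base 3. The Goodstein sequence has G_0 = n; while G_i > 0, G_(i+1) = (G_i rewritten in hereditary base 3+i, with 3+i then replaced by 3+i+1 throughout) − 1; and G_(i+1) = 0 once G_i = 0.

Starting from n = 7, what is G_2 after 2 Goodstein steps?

9

(0) 7|_3 = 2·3 + 1 ↦ 2·4 + 1|_4 = 9 ⇒ 8
(1) 8|_4 = 2·4 ↦ 2·5|_5 = 10 ⇒ 9
(2) 9|_5 = 5 + 4 ↦ 6 + 4|_6 = 10 ⇒ 9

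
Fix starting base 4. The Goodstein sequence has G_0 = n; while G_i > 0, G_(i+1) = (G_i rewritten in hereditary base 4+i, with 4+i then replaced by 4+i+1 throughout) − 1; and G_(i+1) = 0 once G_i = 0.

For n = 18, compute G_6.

63

step 0: 18 = 4^2 + 2; sub 5 for 4: 5^2 + 2; = 27; G_1 = 27−1 = 26
step 1: 26 = 5^2 + 1; sub 6 for 5: 6^2 + 1; = 37; G_2 = 37−1 = 36
step 2: 36 = 6^2; sub 7 for 6: 7^2; = 49; G_3 = 49−1 = 48
step 3: 48 = 6·7 + 6; sub 8 for 7: 6·8 + 6; = 54; G_4 = 54−1 = 53
step 4: 53 = 6·8 + 5; sub 9 for 8: 6·9 + 5; = 59; G_5 = 59−1 = 58
step 5: 58 = 6·9 + 4; sub 10 for 9: 6·10 + 4; = 64; G_6 = 64−1 = 63
step 6: 63 = 6·10 + 3; sub 11 for 10: 6·11 + 3; = 69; G_7 = 69−1 = 68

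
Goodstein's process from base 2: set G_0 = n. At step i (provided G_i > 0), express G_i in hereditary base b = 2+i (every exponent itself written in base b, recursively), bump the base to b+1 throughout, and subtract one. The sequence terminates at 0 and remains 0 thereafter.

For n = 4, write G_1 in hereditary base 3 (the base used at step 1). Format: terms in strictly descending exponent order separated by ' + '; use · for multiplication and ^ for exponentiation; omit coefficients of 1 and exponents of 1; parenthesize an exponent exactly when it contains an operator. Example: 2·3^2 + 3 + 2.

2·3^2 + 2·3 + 2

4 —HB2→ 2^2 —bump→ 3^3 = 27 —(−1)→ 26
26 —HB3→ 2·3^2 + 2·3 + 2 —bump→ 2·4^2 + 2·4 + 2 = 42 —(−1)→ 41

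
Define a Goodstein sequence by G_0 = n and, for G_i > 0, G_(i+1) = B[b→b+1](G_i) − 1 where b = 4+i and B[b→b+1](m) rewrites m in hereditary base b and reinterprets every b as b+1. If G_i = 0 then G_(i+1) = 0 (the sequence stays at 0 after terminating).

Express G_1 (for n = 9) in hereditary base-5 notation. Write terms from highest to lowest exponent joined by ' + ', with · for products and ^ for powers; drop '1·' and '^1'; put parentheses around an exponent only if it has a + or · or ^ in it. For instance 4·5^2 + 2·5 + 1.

2·5

9 —HB4→ 2·4 + 1 —bump→ 2·5 + 1 = 11 —(−1)→ 10
10 —HB5→ 2·5 —bump→ 2·6 = 12 —(−1)→ 11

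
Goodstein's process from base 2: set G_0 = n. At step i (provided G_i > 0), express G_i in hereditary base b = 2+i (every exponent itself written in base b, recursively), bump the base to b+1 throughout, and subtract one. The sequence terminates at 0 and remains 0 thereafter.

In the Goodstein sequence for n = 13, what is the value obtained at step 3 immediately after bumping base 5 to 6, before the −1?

280712

13 —HB2→ 2^(2 + 1) + 2^2 + 1 —bump→ 3^(3 + 1) + 3^3 + 1 = 109 —(−1)→ 108
108 —HB3→ 3^(3 + 1) + 3^3 —bump→ 4^(4 + 1) + 4^4 = 1280 —(−1)→ 1279
1279 —HB4→ 4^(4 + 1) + 3·4^3 + 3·4^2 + 3·4 + 3 —bump→ 5^(5 + 1) + 3·5^3 + 3·5^2 + 3·5 + 3 = 16093 —(−1)→ 16092
16092 —HB5→ 5^(5 + 1) + 3·5^3 + 3·5^2 + 3·5 + 2 —bump→ 6^(6 + 1) + 3·6^3 + 3·6^2 + 3·6 + 2 = 280712 —(−1)→ 280711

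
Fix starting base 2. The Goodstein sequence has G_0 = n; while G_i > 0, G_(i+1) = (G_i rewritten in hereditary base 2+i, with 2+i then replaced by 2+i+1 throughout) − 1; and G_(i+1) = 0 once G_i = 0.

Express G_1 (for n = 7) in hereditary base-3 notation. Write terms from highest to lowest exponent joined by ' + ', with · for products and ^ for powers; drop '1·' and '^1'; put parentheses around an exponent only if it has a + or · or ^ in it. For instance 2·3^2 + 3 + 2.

G_0=7  [base 2] 2^2 + 2 + 1  →[2↦3]→  3^3 + 3 + 1 = 31  −1 ⇒ G_1=30
G_1=30  [base 3] 3^3 + 3  →[3↦4]→  4^4 + 4 = 260  −1 ⇒ G_2=259

3^3 + 3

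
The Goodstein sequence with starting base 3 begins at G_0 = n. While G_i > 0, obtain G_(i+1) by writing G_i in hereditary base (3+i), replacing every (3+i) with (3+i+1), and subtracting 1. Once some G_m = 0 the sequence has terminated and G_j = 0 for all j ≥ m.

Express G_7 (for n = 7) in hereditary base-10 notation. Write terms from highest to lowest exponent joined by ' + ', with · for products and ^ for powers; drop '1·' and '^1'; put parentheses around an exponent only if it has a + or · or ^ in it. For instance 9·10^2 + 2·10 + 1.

G_0=7  [base 3] 2·3 + 1  →[3↦4]→  2·4 + 1 = 9  −1 ⇒ G_1=8
G_1=8  [base 4] 2·4  →[4↦5]→  2·5 = 10  −1 ⇒ G_2=9
G_2=9  [base 5] 5 + 4  →[5↦6]→  6 + 4 = 10  −1 ⇒ G_3=9
G_3=9  [base 6] 6 + 3  →[6↦7]→  7 + 3 = 10  −1 ⇒ G_4=9
G_4=9  [base 7] 7 + 2  →[7↦8]→  8 + 2 = 10  −1 ⇒ G_5=9
G_5=9  [base 8] 8 + 1  →[8↦9]→  9 + 1 = 10  −1 ⇒ G_6=9
G_6=9  [base 9] 9  →[9↦10]→  10 = 10  −1 ⇒ G_7=9
G_7=9  [base 10] 9  →[10↦11]→  9 = 9  −1 ⇒ G_8=8

9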